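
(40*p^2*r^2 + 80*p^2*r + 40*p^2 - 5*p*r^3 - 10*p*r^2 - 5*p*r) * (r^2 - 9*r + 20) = 40*p^2*r^4 - 280*p^2*r^3 + 120*p^2*r^2 + 1240*p^2*r + 800*p^2 - 5*p*r^5 + 35*p*r^4 - 15*p*r^3 - 155*p*r^2 - 100*p*r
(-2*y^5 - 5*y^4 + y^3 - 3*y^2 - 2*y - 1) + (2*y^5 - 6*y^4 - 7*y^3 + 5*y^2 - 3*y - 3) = -11*y^4 - 6*y^3 + 2*y^2 - 5*y - 4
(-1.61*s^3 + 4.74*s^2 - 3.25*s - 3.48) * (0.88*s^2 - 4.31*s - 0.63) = -1.4168*s^5 + 11.1103*s^4 - 22.2751*s^3 + 7.9589*s^2 + 17.0463*s + 2.1924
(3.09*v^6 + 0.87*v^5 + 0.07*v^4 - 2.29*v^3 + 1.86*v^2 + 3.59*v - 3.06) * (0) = 0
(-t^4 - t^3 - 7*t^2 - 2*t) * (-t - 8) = t^5 + 9*t^4 + 15*t^3 + 58*t^2 + 16*t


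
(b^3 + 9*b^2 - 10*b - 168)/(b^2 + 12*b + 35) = (b^2 + 2*b - 24)/(b + 5)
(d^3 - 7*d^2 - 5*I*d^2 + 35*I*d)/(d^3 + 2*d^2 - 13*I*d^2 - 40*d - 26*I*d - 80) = d*(d - 7)/(d^2 + 2*d*(1 - 4*I) - 16*I)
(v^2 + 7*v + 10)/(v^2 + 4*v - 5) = (v + 2)/(v - 1)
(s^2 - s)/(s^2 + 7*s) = (s - 1)/(s + 7)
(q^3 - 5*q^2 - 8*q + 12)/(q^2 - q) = q - 4 - 12/q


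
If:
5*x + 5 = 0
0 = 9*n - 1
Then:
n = 1/9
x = -1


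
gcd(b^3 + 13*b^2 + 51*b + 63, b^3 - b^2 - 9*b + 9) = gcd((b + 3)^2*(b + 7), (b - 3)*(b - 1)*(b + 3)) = b + 3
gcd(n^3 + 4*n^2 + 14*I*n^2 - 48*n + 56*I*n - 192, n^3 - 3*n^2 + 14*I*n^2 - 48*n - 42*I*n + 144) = n^2 + 14*I*n - 48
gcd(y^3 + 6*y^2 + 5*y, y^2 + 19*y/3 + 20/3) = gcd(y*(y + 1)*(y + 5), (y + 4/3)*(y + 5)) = y + 5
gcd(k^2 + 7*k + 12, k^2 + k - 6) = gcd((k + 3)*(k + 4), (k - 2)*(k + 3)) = k + 3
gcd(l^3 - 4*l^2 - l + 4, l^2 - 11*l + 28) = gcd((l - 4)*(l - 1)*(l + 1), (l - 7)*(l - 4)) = l - 4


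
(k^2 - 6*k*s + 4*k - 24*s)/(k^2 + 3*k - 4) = (k - 6*s)/(k - 1)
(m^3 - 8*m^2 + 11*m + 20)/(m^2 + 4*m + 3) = (m^2 - 9*m + 20)/(m + 3)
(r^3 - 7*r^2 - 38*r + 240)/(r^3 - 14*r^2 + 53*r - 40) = (r + 6)/(r - 1)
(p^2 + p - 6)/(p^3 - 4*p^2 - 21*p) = (p - 2)/(p*(p - 7))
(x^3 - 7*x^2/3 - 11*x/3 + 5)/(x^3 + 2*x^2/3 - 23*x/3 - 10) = (x - 1)/(x + 2)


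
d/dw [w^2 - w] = 2*w - 1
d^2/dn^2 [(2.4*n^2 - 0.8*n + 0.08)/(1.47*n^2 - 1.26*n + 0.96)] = (-7.105427357601e-15*n^4 + 5.43312*n^3 - 19.284048*n^2 + 5.884704*n + 2.516544)/(3.176523*n^6 - 8.168202*n^5 + 13.224708*n^4 - 12.669048*n^3 + 8.636544*n^2 - 3.483648*n + 0.884736)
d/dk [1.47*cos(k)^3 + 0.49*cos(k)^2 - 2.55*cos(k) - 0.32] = (-4.41*cos(k)^2 - 0.98*cos(k) + 2.55)*sin(k)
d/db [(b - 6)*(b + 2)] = 2*b - 4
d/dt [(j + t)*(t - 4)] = j + 2*t - 4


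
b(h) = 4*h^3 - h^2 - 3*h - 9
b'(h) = 12*h^2 - 2*h - 3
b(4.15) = 247.22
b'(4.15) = 195.37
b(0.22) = -9.67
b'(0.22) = -2.86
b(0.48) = -10.23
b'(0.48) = -1.20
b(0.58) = -10.30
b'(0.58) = -0.12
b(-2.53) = -72.59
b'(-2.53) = 78.87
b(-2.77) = -93.38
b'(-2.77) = 94.61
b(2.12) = 18.26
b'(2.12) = 46.69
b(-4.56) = -395.39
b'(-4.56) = 255.64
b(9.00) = 2799.00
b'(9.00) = 951.00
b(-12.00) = -7029.00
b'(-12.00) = 1749.00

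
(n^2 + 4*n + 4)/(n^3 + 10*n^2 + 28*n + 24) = 1/(n + 6)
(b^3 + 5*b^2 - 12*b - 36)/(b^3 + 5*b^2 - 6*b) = (b^2 - b - 6)/(b*(b - 1))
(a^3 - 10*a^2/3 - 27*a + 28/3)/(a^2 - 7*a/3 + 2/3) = (a^2 - 3*a - 28)/(a - 2)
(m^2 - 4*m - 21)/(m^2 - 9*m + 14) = (m + 3)/(m - 2)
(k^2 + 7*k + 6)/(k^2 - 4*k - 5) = (k + 6)/(k - 5)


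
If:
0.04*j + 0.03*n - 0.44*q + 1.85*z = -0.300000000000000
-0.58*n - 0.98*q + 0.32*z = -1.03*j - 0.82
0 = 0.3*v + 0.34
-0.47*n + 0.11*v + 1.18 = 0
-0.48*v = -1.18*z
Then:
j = -0.48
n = 2.25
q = -1.15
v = -1.13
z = -0.46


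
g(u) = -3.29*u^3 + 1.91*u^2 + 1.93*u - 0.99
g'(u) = -9.87*u^2 + 3.82*u + 1.93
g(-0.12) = -1.19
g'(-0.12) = 1.33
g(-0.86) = 0.86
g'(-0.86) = -8.66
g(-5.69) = 655.95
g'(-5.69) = -339.36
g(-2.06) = 31.90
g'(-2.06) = -47.82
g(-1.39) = 8.85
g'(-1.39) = -22.45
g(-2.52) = 58.93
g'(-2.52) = -70.37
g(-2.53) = 59.63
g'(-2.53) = -70.91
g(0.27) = -0.39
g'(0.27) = 2.24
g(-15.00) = 11503.56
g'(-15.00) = -2276.12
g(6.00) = -631.29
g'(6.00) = -330.47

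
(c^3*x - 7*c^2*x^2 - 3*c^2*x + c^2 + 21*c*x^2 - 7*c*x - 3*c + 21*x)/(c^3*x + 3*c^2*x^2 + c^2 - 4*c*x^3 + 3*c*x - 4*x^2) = (-c^2 + 7*c*x + 3*c - 21*x)/(-c^2 - 3*c*x + 4*x^2)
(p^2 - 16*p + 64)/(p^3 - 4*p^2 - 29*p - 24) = (p - 8)/(p^2 + 4*p + 3)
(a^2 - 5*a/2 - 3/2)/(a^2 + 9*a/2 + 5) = (2*a^2 - 5*a - 3)/(2*a^2 + 9*a + 10)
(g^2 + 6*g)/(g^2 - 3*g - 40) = g*(g + 6)/(g^2 - 3*g - 40)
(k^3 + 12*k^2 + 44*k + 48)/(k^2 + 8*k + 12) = k + 4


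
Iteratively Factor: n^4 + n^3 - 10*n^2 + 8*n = (n - 2)*(n^3 + 3*n^2 - 4*n) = (n - 2)*(n - 1)*(n^2 + 4*n) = n*(n - 2)*(n - 1)*(n + 4)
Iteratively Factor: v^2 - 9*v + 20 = (v - 5)*(v - 4)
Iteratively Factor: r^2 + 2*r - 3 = (r + 3)*(r - 1)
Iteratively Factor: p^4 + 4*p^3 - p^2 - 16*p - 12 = (p - 2)*(p^3 + 6*p^2 + 11*p + 6) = (p - 2)*(p + 2)*(p^2 + 4*p + 3) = (p - 2)*(p + 1)*(p + 2)*(p + 3)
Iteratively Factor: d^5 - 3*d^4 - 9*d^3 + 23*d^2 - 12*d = (d - 4)*(d^4 + d^3 - 5*d^2 + 3*d) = (d - 4)*(d - 1)*(d^3 + 2*d^2 - 3*d) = (d - 4)*(d - 1)*(d + 3)*(d^2 - d) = (d - 4)*(d - 1)^2*(d + 3)*(d)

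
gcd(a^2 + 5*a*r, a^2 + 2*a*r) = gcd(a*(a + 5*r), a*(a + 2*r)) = a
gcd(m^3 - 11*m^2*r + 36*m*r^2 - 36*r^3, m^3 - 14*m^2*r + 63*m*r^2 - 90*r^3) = m^2 - 9*m*r + 18*r^2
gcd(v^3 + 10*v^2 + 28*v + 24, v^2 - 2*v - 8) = v + 2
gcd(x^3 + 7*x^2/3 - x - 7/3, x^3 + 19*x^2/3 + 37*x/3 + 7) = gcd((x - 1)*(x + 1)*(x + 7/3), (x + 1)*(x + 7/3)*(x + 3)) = x^2 + 10*x/3 + 7/3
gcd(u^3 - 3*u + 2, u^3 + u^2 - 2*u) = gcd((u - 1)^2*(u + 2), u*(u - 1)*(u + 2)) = u^2 + u - 2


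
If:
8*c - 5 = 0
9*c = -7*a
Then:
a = -45/56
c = 5/8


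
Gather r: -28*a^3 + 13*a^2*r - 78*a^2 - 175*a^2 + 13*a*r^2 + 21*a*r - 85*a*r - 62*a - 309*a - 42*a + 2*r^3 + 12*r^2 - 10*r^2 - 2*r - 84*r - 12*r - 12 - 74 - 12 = -28*a^3 - 253*a^2 - 413*a + 2*r^3 + r^2*(13*a + 2) + r*(13*a^2 - 64*a - 98) - 98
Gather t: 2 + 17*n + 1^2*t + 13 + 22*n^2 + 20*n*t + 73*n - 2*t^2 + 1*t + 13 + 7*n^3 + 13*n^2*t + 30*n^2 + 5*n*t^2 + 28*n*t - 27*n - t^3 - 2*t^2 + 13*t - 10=7*n^3 + 52*n^2 + 63*n - t^3 + t^2*(5*n - 4) + t*(13*n^2 + 48*n + 15) + 18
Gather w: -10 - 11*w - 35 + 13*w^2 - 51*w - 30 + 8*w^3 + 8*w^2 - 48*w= 8*w^3 + 21*w^2 - 110*w - 75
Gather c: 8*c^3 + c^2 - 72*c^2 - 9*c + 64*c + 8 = 8*c^3 - 71*c^2 + 55*c + 8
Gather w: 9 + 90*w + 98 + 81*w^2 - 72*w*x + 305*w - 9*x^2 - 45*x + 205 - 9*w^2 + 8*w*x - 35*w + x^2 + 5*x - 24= 72*w^2 + w*(360 - 64*x) - 8*x^2 - 40*x + 288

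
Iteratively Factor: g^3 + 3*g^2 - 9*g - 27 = (g + 3)*(g^2 - 9) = (g - 3)*(g + 3)*(g + 3)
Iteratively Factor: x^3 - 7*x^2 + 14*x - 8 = (x - 1)*(x^2 - 6*x + 8) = (x - 2)*(x - 1)*(x - 4)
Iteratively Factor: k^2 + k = (k + 1)*(k)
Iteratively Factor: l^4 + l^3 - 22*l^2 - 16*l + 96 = (l + 4)*(l^3 - 3*l^2 - 10*l + 24) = (l - 2)*(l + 4)*(l^2 - l - 12) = (l - 4)*(l - 2)*(l + 4)*(l + 3)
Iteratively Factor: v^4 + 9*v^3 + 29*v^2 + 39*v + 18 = (v + 3)*(v^3 + 6*v^2 + 11*v + 6) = (v + 3)^2*(v^2 + 3*v + 2) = (v + 1)*(v + 3)^2*(v + 2)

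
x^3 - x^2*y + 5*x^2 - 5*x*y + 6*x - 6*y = (x + 2)*(x + 3)*(x - y)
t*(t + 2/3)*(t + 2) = t^3 + 8*t^2/3 + 4*t/3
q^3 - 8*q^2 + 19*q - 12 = (q - 4)*(q - 3)*(q - 1)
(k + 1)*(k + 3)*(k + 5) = k^3 + 9*k^2 + 23*k + 15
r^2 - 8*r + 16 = (r - 4)^2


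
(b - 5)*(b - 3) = b^2 - 8*b + 15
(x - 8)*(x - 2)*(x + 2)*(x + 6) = x^4 - 2*x^3 - 52*x^2 + 8*x + 192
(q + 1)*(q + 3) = q^2 + 4*q + 3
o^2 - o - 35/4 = (o - 7/2)*(o + 5/2)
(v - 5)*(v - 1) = v^2 - 6*v + 5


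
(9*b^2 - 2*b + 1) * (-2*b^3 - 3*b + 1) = -18*b^5 + 4*b^4 - 29*b^3 + 15*b^2 - 5*b + 1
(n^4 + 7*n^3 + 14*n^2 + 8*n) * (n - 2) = n^5 + 5*n^4 - 20*n^2 - 16*n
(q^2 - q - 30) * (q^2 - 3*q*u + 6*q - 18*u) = q^4 - 3*q^3*u + 5*q^3 - 15*q^2*u - 36*q^2 + 108*q*u - 180*q + 540*u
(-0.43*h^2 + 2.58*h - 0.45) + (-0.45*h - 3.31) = -0.43*h^2 + 2.13*h - 3.76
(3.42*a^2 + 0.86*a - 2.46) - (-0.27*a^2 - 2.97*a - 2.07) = 3.69*a^2 + 3.83*a - 0.39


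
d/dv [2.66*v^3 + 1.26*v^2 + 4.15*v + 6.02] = 7.98*v^2 + 2.52*v + 4.15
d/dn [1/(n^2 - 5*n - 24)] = (5 - 2*n)/(-n^2 + 5*n + 24)^2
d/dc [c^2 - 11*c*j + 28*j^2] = 2*c - 11*j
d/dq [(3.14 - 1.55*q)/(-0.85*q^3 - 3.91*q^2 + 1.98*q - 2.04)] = (-2.635*q^3 + 1.9465*q^2 + 24.5548*q - 3.0552)/(0.7225*q^6 + 6.647*q^5 + 11.9221*q^4 - 12.0156*q^3 + 19.8732*q^2 - 8.0784*q + 4.1616)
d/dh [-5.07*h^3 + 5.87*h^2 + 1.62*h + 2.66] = -15.21*h^2 + 11.74*h + 1.62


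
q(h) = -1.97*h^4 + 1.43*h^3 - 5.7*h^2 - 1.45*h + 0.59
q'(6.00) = -1617.49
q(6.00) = -2457.55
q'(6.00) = -1617.49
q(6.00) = -2457.55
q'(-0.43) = 4.87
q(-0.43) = -0.02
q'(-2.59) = 193.76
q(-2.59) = -147.38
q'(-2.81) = 239.30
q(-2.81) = -194.90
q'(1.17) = -21.54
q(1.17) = -10.31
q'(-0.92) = 18.81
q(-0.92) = -5.43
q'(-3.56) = 449.03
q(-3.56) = -447.43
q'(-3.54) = 442.24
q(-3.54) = -438.52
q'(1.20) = -22.57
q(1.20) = -10.97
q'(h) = -7.88*h^3 + 4.29*h^2 - 11.4*h - 1.45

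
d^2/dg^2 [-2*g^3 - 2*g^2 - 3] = -12*g - 4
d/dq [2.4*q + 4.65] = 2.40000000000000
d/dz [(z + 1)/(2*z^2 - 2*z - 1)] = (-2*z^2 - 4*z + 1)/(4*z^4 - 8*z^3 + 4*z + 1)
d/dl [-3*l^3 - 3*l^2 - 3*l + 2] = -9*l^2 - 6*l - 3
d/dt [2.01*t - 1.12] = 2.01000000000000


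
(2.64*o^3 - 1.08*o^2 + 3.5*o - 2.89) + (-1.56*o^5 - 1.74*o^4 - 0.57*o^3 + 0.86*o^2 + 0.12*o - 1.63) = -1.56*o^5 - 1.74*o^4 + 2.07*o^3 - 0.22*o^2 + 3.62*o - 4.52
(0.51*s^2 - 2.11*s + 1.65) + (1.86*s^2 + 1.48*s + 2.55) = 2.37*s^2 - 0.63*s + 4.2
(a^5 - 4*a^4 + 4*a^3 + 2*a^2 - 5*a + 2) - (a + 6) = a^5 - 4*a^4 + 4*a^3 + 2*a^2 - 6*a - 4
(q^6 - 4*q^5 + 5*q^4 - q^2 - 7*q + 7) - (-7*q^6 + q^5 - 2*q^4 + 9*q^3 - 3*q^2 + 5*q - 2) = 8*q^6 - 5*q^5 + 7*q^4 - 9*q^3 + 2*q^2 - 12*q + 9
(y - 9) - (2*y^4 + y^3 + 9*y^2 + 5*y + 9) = -2*y^4 - y^3 - 9*y^2 - 4*y - 18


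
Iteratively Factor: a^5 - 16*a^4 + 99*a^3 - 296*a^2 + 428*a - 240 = (a - 2)*(a^4 - 14*a^3 + 71*a^2 - 154*a + 120) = (a - 5)*(a - 2)*(a^3 - 9*a^2 + 26*a - 24) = (a - 5)*(a - 4)*(a - 2)*(a^2 - 5*a + 6) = (a - 5)*(a - 4)*(a - 3)*(a - 2)*(a - 2)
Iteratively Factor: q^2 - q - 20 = (q + 4)*(q - 5)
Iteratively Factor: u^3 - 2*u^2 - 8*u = (u + 2)*(u^2 - 4*u) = (u - 4)*(u + 2)*(u)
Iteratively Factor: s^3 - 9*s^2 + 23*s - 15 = (s - 5)*(s^2 - 4*s + 3) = (s - 5)*(s - 1)*(s - 3)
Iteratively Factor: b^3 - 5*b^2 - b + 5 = (b - 5)*(b^2 - 1) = (b - 5)*(b - 1)*(b + 1)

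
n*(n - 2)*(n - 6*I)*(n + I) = n^4 - 2*n^3 - 5*I*n^3 + 6*n^2 + 10*I*n^2 - 12*n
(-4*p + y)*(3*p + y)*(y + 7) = -12*p^2*y - 84*p^2 - p*y^2 - 7*p*y + y^3 + 7*y^2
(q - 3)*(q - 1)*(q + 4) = q^3 - 13*q + 12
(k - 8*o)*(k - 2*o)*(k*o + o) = k^3*o - 10*k^2*o^2 + k^2*o + 16*k*o^3 - 10*k*o^2 + 16*o^3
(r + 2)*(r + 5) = r^2 + 7*r + 10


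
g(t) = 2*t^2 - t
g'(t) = 4*t - 1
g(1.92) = 5.45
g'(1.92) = 6.68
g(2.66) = 11.49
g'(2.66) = 9.64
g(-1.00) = 3.00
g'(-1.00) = -5.00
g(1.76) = 4.44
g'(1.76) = 6.04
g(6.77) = 84.90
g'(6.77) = 26.08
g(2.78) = 12.68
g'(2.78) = 10.12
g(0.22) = -0.12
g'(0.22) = -0.12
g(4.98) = 44.62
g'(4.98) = 18.92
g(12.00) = 276.00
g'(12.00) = 47.00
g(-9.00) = 171.00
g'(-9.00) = -37.00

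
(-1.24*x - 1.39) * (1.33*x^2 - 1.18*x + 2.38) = -1.6492*x^3 - 0.3855*x^2 - 1.311*x - 3.3082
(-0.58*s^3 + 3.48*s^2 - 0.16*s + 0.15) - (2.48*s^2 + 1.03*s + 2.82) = -0.58*s^3 + 1.0*s^2 - 1.19*s - 2.67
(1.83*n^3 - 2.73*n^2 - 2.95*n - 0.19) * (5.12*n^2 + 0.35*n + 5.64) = 9.3696*n^5 - 13.3371*n^4 - 5.7383*n^3 - 17.4025*n^2 - 16.7045*n - 1.0716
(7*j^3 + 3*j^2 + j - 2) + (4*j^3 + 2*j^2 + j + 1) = 11*j^3 + 5*j^2 + 2*j - 1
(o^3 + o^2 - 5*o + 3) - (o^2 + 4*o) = o^3 - 9*o + 3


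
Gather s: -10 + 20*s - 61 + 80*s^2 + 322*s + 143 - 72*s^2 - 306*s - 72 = 8*s^2 + 36*s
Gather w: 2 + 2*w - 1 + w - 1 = 3*w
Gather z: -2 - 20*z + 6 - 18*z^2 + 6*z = -18*z^2 - 14*z + 4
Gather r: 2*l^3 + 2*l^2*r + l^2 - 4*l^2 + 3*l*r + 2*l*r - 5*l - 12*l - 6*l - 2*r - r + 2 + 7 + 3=2*l^3 - 3*l^2 - 23*l + r*(2*l^2 + 5*l - 3) + 12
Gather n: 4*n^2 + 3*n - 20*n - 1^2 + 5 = 4*n^2 - 17*n + 4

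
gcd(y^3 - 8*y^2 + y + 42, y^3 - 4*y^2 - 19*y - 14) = y^2 - 5*y - 14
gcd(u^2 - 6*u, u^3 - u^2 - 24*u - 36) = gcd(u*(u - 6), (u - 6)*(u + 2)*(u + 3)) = u - 6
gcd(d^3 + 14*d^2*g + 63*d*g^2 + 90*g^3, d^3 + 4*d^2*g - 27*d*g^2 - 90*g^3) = d^2 + 9*d*g + 18*g^2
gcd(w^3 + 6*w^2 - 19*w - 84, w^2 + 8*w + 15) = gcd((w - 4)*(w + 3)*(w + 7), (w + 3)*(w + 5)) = w + 3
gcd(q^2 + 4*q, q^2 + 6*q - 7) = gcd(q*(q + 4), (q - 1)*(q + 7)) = 1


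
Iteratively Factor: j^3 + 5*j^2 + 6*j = (j + 2)*(j^2 + 3*j) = (j + 2)*(j + 3)*(j)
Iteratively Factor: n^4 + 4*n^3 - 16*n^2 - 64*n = (n + 4)*(n^3 - 16*n) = (n - 4)*(n + 4)*(n^2 + 4*n) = (n - 4)*(n + 4)^2*(n)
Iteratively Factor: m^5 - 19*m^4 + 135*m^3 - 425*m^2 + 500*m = (m - 4)*(m^4 - 15*m^3 + 75*m^2 - 125*m) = (m - 5)*(m - 4)*(m^3 - 10*m^2 + 25*m) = m*(m - 5)*(m - 4)*(m^2 - 10*m + 25) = m*(m - 5)^2*(m - 4)*(m - 5)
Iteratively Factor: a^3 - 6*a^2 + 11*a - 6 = (a - 3)*(a^2 - 3*a + 2) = (a - 3)*(a - 2)*(a - 1)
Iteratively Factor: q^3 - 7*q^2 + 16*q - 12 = (q - 2)*(q^2 - 5*q + 6) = (q - 2)^2*(q - 3)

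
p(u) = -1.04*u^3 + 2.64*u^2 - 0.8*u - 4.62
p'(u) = -3.12*u^2 + 5.28*u - 0.8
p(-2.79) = 40.75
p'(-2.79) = -39.82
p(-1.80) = 11.44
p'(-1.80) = -20.41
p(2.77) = -8.68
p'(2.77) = -10.11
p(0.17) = -4.68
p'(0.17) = 0.01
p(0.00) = -4.62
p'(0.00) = -0.80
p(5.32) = -90.75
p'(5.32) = -61.01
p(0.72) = -4.22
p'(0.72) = 1.38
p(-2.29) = 23.55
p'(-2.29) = -29.25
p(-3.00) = 49.62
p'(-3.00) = -44.72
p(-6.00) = 319.86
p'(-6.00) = -144.80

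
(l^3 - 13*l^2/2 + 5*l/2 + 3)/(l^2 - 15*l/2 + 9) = (2*l^2 - l - 1)/(2*l - 3)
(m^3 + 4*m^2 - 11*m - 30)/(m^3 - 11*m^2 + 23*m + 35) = (m^3 + 4*m^2 - 11*m - 30)/(m^3 - 11*m^2 + 23*m + 35)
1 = 1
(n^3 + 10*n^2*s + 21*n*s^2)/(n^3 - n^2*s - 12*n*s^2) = (-n - 7*s)/(-n + 4*s)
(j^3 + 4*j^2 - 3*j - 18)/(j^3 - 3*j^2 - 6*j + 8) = (j^3 + 4*j^2 - 3*j - 18)/(j^3 - 3*j^2 - 6*j + 8)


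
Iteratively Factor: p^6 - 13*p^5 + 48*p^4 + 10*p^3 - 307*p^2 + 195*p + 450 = (p + 1)*(p^5 - 14*p^4 + 62*p^3 - 52*p^2 - 255*p + 450) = (p + 1)*(p + 2)*(p^4 - 16*p^3 + 94*p^2 - 240*p + 225) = (p - 5)*(p + 1)*(p + 2)*(p^3 - 11*p^2 + 39*p - 45) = (p - 5)*(p - 3)*(p + 1)*(p + 2)*(p^2 - 8*p + 15) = (p - 5)*(p - 3)^2*(p + 1)*(p + 2)*(p - 5)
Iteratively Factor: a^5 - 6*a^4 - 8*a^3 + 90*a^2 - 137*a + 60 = (a - 1)*(a^4 - 5*a^3 - 13*a^2 + 77*a - 60) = (a - 1)^2*(a^3 - 4*a^2 - 17*a + 60) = (a - 3)*(a - 1)^2*(a^2 - a - 20) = (a - 3)*(a - 1)^2*(a + 4)*(a - 5)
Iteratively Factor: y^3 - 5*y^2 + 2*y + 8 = (y - 2)*(y^2 - 3*y - 4) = (y - 4)*(y - 2)*(y + 1)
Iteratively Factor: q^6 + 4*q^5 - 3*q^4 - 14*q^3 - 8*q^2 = (q)*(q^5 + 4*q^4 - 3*q^3 - 14*q^2 - 8*q) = q*(q + 1)*(q^4 + 3*q^3 - 6*q^2 - 8*q) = q^2*(q + 1)*(q^3 + 3*q^2 - 6*q - 8) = q^2*(q - 2)*(q + 1)*(q^2 + 5*q + 4) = q^2*(q - 2)*(q + 1)^2*(q + 4)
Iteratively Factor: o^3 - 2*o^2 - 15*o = (o + 3)*(o^2 - 5*o) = o*(o + 3)*(o - 5)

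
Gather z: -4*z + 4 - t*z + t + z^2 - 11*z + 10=t + z^2 + z*(-t - 15) + 14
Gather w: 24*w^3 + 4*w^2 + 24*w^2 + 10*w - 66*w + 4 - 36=24*w^3 + 28*w^2 - 56*w - 32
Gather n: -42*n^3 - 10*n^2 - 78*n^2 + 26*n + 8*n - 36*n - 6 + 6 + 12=-42*n^3 - 88*n^2 - 2*n + 12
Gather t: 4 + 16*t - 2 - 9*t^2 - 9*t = -9*t^2 + 7*t + 2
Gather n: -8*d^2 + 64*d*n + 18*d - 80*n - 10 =-8*d^2 + 18*d + n*(64*d - 80) - 10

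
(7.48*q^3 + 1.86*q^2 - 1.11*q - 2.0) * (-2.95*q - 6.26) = -22.066*q^4 - 52.3118*q^3 - 8.3691*q^2 + 12.8486*q + 12.52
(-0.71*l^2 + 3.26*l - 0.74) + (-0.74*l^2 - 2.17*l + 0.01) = -1.45*l^2 + 1.09*l - 0.73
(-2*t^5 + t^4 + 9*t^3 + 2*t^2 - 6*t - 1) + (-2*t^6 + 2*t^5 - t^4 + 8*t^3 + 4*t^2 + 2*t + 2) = -2*t^6 + 17*t^3 + 6*t^2 - 4*t + 1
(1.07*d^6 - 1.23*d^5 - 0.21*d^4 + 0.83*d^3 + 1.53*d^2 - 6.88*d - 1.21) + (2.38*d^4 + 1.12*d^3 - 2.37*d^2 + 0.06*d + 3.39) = 1.07*d^6 - 1.23*d^5 + 2.17*d^4 + 1.95*d^3 - 0.84*d^2 - 6.82*d + 2.18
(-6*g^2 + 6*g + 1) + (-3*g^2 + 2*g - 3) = -9*g^2 + 8*g - 2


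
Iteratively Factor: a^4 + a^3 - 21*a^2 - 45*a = (a + 3)*(a^3 - 2*a^2 - 15*a) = (a - 5)*(a + 3)*(a^2 + 3*a) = (a - 5)*(a + 3)^2*(a)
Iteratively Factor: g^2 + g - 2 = (g - 1)*(g + 2)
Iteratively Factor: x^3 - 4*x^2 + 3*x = (x)*(x^2 - 4*x + 3) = x*(x - 3)*(x - 1)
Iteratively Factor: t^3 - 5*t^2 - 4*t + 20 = (t - 5)*(t^2 - 4) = (t - 5)*(t + 2)*(t - 2)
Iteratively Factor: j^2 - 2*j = (j - 2)*(j)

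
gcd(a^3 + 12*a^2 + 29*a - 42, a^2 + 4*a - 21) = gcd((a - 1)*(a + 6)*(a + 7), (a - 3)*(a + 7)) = a + 7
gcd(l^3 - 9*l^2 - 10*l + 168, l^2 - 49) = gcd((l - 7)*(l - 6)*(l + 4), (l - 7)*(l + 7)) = l - 7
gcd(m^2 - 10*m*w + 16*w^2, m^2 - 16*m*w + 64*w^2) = -m + 8*w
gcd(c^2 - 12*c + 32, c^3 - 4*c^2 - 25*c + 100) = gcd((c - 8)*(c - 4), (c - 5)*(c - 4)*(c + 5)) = c - 4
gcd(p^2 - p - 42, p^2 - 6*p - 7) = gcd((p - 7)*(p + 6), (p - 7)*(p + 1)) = p - 7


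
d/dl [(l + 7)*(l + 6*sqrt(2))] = 2*l + 7 + 6*sqrt(2)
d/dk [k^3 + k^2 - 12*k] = 3*k^2 + 2*k - 12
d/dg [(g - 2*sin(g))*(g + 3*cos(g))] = -(g - 2*sin(g))*(3*sin(g) - 1) - (g + 3*cos(g))*(2*cos(g) - 1)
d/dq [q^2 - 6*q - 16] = 2*q - 6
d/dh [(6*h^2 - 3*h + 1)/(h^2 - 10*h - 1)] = (-57*h^2 - 14*h + 13)/(h^4 - 20*h^3 + 98*h^2 + 20*h + 1)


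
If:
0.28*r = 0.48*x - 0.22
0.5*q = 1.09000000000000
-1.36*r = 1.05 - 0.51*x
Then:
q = 2.18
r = -0.77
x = 0.01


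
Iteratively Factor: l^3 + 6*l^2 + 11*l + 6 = (l + 2)*(l^2 + 4*l + 3) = (l + 2)*(l + 3)*(l + 1)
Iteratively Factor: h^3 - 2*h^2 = (h)*(h^2 - 2*h) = h*(h - 2)*(h)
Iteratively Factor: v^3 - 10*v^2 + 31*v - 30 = (v - 5)*(v^2 - 5*v + 6) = (v - 5)*(v - 3)*(v - 2)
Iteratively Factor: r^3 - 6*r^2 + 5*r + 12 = (r - 4)*(r^2 - 2*r - 3) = (r - 4)*(r + 1)*(r - 3)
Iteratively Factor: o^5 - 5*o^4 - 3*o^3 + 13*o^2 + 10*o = (o - 5)*(o^4 - 3*o^2 - 2*o) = (o - 5)*(o + 1)*(o^3 - o^2 - 2*o) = (o - 5)*(o + 1)^2*(o^2 - 2*o) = (o - 5)*(o - 2)*(o + 1)^2*(o)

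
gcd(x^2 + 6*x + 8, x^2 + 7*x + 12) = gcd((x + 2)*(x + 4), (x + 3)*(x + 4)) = x + 4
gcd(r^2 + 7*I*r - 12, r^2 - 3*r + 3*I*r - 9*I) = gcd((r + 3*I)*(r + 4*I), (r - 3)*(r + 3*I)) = r + 3*I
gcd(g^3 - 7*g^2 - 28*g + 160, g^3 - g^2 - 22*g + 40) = g^2 + g - 20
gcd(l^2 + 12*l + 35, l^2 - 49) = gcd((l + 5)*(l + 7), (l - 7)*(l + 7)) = l + 7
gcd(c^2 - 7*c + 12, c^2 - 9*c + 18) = c - 3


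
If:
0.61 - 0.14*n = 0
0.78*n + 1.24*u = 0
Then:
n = 4.36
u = -2.74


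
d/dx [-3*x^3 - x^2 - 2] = x*(-9*x - 2)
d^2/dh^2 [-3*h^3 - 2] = -18*h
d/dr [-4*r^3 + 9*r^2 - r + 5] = -12*r^2 + 18*r - 1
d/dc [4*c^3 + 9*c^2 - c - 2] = 12*c^2 + 18*c - 1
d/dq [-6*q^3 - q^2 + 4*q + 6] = -18*q^2 - 2*q + 4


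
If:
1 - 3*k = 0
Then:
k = 1/3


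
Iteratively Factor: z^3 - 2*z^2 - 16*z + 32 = (z - 4)*(z^2 + 2*z - 8) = (z - 4)*(z - 2)*(z + 4)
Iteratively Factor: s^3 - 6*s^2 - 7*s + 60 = (s - 5)*(s^2 - s - 12) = (s - 5)*(s - 4)*(s + 3)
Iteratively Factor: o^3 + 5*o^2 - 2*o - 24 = (o + 4)*(o^2 + o - 6) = (o - 2)*(o + 4)*(o + 3)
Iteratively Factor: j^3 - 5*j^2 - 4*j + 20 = (j - 2)*(j^2 - 3*j - 10) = (j - 2)*(j + 2)*(j - 5)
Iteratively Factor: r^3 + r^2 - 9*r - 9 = (r + 1)*(r^2 - 9) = (r - 3)*(r + 1)*(r + 3)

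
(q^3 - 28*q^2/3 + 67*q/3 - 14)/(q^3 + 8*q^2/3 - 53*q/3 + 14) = (q - 6)/(q + 6)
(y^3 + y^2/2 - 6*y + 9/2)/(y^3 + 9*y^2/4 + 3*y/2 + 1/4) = 2*(2*y^3 + y^2 - 12*y + 9)/(4*y^3 + 9*y^2 + 6*y + 1)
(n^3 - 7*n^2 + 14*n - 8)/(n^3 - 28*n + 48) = (n - 1)/(n + 6)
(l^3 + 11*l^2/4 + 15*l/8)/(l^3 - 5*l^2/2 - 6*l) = (l + 5/4)/(l - 4)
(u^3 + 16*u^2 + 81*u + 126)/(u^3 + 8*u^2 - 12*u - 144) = (u^2 + 10*u + 21)/(u^2 + 2*u - 24)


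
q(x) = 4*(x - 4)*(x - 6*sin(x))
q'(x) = 4*x + 4*(1 - 6*cos(x))*(x - 4) - 24*sin(x)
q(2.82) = -4.36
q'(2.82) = -27.89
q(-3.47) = 161.51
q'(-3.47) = -221.20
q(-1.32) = -95.60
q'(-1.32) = 28.38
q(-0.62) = -52.97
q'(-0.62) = 83.23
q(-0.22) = -18.39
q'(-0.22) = 86.32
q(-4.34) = 331.22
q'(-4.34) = -145.90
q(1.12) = 49.31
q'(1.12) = 1.47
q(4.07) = 2.48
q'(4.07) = 36.78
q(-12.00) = 974.04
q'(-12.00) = 199.16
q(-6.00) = 307.06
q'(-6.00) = 159.73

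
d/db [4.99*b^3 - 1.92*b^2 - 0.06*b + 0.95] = 14.97*b^2 - 3.84*b - 0.06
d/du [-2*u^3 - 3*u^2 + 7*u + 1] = -6*u^2 - 6*u + 7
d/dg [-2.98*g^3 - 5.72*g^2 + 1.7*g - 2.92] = -8.94*g^2 - 11.44*g + 1.7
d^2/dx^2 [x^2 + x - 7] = 2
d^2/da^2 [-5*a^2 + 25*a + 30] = -10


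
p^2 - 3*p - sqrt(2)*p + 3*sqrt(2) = (p - 3)*(p - sqrt(2))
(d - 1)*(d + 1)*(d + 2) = d^3 + 2*d^2 - d - 2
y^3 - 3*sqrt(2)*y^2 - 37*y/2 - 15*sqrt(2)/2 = (y - 5*sqrt(2))*(y + sqrt(2)/2)*(y + 3*sqrt(2)/2)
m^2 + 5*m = m*(m + 5)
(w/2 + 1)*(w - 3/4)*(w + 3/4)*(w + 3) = w^4/2 + 5*w^3/2 + 87*w^2/32 - 45*w/32 - 27/16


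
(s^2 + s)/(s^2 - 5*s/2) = 2*(s + 1)/(2*s - 5)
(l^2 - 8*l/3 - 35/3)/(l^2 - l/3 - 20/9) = 3*(-3*l^2 + 8*l + 35)/(-9*l^2 + 3*l + 20)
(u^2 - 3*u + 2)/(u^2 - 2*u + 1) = (u - 2)/(u - 1)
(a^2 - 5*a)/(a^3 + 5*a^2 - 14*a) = (a - 5)/(a^2 + 5*a - 14)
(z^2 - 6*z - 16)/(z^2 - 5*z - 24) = (z + 2)/(z + 3)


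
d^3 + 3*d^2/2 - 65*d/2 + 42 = (d - 4)*(d - 3/2)*(d + 7)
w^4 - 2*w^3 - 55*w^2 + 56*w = w*(w - 8)*(w - 1)*(w + 7)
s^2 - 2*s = s*(s - 2)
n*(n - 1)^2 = n^3 - 2*n^2 + n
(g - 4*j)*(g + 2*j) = g^2 - 2*g*j - 8*j^2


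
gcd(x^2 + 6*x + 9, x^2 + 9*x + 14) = 1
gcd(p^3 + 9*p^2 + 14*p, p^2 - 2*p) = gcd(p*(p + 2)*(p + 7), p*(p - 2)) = p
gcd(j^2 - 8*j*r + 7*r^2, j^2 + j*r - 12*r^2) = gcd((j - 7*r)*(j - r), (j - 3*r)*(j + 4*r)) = 1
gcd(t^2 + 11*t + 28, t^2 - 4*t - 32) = t + 4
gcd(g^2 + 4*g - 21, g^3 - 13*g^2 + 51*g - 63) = g - 3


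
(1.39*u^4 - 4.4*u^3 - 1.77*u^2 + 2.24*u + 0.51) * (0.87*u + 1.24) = 1.2093*u^5 - 2.1044*u^4 - 6.9959*u^3 - 0.246*u^2 + 3.2213*u + 0.6324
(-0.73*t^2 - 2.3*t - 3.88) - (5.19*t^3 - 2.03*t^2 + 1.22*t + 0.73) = -5.19*t^3 + 1.3*t^2 - 3.52*t - 4.61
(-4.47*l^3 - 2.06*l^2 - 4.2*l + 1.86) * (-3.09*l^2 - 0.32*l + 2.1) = 13.8123*l^5 + 7.7958*l^4 + 4.2502*l^3 - 8.7294*l^2 - 9.4152*l + 3.906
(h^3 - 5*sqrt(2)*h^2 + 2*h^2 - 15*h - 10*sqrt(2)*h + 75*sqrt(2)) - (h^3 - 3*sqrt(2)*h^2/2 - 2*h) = -7*sqrt(2)*h^2/2 + 2*h^2 - 10*sqrt(2)*h - 13*h + 75*sqrt(2)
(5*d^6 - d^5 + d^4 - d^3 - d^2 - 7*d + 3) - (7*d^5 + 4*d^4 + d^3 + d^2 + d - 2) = 5*d^6 - 8*d^5 - 3*d^4 - 2*d^3 - 2*d^2 - 8*d + 5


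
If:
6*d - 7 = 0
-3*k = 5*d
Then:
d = 7/6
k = -35/18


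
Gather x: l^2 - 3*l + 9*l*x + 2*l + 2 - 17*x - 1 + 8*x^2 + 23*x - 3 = l^2 - l + 8*x^2 + x*(9*l + 6) - 2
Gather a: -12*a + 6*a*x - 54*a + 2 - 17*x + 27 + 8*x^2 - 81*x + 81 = a*(6*x - 66) + 8*x^2 - 98*x + 110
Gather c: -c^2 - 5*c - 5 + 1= -c^2 - 5*c - 4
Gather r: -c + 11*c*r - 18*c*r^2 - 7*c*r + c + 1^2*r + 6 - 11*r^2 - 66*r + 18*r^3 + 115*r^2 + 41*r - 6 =18*r^3 + r^2*(104 - 18*c) + r*(4*c - 24)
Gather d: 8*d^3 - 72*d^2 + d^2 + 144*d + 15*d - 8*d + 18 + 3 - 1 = 8*d^3 - 71*d^2 + 151*d + 20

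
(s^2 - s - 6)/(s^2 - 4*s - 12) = (s - 3)/(s - 6)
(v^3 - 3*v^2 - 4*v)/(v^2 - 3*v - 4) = v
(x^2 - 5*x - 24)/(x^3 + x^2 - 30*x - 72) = (x - 8)/(x^2 - 2*x - 24)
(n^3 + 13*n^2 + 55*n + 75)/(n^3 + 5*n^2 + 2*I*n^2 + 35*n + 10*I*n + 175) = (n^2 + 8*n + 15)/(n^2 + 2*I*n + 35)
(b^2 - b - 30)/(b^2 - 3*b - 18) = (b + 5)/(b + 3)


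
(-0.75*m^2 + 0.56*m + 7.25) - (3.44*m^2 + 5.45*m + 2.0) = -4.19*m^2 - 4.89*m + 5.25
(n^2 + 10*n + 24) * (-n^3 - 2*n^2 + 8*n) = -n^5 - 12*n^4 - 36*n^3 + 32*n^2 + 192*n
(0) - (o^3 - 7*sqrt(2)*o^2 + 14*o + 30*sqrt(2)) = -o^3 + 7*sqrt(2)*o^2 - 14*o - 30*sqrt(2)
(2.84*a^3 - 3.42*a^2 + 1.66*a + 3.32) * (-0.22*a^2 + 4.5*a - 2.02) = -0.6248*a^5 + 13.5324*a^4 - 21.492*a^3 + 13.648*a^2 + 11.5868*a - 6.7064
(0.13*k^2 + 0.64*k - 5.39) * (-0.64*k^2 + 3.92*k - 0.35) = -0.0832*k^4 + 0.1*k^3 + 5.9129*k^2 - 21.3528*k + 1.8865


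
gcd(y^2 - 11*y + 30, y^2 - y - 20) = y - 5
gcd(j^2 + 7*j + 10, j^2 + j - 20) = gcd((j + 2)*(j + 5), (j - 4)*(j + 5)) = j + 5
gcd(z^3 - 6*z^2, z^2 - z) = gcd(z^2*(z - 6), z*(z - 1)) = z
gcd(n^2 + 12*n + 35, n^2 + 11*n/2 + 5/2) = n + 5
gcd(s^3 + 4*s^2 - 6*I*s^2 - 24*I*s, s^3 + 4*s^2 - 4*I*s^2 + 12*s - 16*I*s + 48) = s^2 + s*(4 - 6*I) - 24*I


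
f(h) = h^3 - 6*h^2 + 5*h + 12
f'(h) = 3*h^2 - 12*h + 5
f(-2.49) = -53.09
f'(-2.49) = 53.48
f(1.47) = 9.56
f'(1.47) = -6.16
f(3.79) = -0.79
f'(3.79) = 2.61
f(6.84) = 85.50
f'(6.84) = 63.28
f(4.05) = 0.27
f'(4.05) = 5.61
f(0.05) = 12.24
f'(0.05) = 4.41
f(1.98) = 6.14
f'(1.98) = -7.00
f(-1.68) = -18.08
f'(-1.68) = 33.63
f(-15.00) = -4788.00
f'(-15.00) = 860.00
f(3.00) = 0.00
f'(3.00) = -4.00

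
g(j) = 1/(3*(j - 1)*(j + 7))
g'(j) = -1/(3*(j - 1)*(j + 7)^2) - 1/(3*(j - 1)^2*(j + 7))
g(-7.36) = 0.11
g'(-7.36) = 0.32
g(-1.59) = -0.02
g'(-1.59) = -0.00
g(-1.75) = -0.02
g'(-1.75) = -0.00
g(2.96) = 0.02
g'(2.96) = -0.01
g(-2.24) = -0.02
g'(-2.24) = -0.00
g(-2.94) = -0.02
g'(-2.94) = -0.00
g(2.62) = 0.02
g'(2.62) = -0.02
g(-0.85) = -0.03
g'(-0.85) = -0.01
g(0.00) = -0.05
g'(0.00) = -0.04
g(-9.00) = 0.02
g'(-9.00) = 0.01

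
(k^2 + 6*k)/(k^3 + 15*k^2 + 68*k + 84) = k/(k^2 + 9*k + 14)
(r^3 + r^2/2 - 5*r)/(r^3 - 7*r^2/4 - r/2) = 2*(2*r + 5)/(4*r + 1)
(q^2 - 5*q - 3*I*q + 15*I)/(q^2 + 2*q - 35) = (q - 3*I)/(q + 7)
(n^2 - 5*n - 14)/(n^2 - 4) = (n - 7)/(n - 2)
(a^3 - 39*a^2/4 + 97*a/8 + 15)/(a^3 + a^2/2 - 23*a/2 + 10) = (a^2 - 29*a/4 - 6)/(a^2 + 3*a - 4)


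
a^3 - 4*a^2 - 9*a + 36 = (a - 4)*(a - 3)*(a + 3)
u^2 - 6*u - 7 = (u - 7)*(u + 1)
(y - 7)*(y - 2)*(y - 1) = y^3 - 10*y^2 + 23*y - 14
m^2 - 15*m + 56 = (m - 8)*(m - 7)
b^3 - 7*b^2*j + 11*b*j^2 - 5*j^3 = (b - 5*j)*(b - j)^2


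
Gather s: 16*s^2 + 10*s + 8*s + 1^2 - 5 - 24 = 16*s^2 + 18*s - 28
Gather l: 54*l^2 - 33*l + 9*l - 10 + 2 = 54*l^2 - 24*l - 8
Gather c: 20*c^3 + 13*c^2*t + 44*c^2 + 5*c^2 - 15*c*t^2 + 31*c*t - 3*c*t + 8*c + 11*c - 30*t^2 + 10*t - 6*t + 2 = 20*c^3 + c^2*(13*t + 49) + c*(-15*t^2 + 28*t + 19) - 30*t^2 + 4*t + 2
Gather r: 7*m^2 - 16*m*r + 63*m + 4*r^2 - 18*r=7*m^2 + 63*m + 4*r^2 + r*(-16*m - 18)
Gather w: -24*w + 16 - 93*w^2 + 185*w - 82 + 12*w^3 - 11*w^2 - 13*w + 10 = 12*w^3 - 104*w^2 + 148*w - 56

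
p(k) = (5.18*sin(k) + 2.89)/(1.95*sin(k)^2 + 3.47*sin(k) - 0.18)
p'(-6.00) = -16.13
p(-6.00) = 4.61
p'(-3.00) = 23.81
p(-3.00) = -3.42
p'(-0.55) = -3.13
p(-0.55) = -0.12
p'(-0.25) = -10.08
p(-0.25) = -1.75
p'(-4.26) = 0.63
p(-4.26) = 1.67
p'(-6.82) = -3.23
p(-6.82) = -0.17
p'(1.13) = -0.61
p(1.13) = 1.66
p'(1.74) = 0.20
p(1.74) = 1.56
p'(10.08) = 2.52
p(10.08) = 0.17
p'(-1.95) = 1.15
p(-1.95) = 1.12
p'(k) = (-3.9*sin(k)*cos(k) - 3.47*cos(k))*(5.18*sin(k) + 2.89)/(1.95*sin(k)^2 + 3.47*sin(k) - 0.18)^2 + 5.18*cos(k)/(1.95*sin(k)^2 + 3.47*sin(k) - 0.18) = (-11.271*sin(k) + 5.0505*cos(2*k) - 16.0112)*cos(k)/(1.95*sin(k)^2 + 3.47*sin(k) - 0.18)^2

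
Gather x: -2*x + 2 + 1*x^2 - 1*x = x^2 - 3*x + 2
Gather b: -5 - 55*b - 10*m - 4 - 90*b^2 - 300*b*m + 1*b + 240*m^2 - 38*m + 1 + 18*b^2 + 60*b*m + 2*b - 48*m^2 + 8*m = -72*b^2 + b*(-240*m - 52) + 192*m^2 - 40*m - 8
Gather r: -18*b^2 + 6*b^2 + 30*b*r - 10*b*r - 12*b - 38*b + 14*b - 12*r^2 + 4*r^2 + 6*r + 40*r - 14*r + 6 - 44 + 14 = -12*b^2 - 36*b - 8*r^2 + r*(20*b + 32) - 24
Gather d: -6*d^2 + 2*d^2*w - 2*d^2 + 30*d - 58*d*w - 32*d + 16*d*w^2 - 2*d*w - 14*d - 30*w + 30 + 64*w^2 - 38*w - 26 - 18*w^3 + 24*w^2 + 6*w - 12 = d^2*(2*w - 8) + d*(16*w^2 - 60*w - 16) - 18*w^3 + 88*w^2 - 62*w - 8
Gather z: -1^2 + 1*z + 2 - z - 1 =0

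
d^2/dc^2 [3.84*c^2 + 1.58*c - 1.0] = 7.68000000000000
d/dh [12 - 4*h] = -4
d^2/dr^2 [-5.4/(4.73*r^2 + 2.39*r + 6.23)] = (241.62732*r^2 + 122.09076*r - 5.4*(9.46*r + 2.39)*(18.92*r + 4.78) + 318.25332)/(4.73*r^2 + 2.39*r + 6.23)^3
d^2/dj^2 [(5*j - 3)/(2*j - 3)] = 36/(2*j - 3)^3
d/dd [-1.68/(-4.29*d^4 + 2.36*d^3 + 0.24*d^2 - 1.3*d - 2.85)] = (-28.8288*d^3 + 11.8944*d^2 + 0.8064*d - 2.184)/(4.29*d^4 - 2.36*d^3 - 0.24*d^2 + 1.3*d + 2.85)^2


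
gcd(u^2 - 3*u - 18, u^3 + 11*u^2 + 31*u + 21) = u + 3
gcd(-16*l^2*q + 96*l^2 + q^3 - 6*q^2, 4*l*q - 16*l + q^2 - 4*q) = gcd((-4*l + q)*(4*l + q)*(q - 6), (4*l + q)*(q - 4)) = 4*l + q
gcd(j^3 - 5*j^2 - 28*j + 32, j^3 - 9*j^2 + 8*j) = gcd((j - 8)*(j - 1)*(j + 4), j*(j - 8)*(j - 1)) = j^2 - 9*j + 8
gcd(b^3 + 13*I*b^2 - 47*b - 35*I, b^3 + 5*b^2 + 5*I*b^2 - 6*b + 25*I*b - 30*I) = b + 5*I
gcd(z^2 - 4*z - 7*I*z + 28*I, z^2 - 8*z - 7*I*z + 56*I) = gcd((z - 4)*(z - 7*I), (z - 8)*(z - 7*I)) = z - 7*I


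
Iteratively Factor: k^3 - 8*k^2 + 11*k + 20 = (k - 4)*(k^2 - 4*k - 5) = (k - 4)*(k + 1)*(k - 5)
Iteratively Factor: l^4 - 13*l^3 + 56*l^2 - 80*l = (l - 4)*(l^3 - 9*l^2 + 20*l) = (l - 5)*(l - 4)*(l^2 - 4*l) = l*(l - 5)*(l - 4)*(l - 4)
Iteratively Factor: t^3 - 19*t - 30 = (t + 3)*(t^2 - 3*t - 10) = (t + 2)*(t + 3)*(t - 5)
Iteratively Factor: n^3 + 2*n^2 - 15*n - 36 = (n - 4)*(n^2 + 6*n + 9) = (n - 4)*(n + 3)*(n + 3)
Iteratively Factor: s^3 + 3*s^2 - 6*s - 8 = (s + 4)*(s^2 - s - 2) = (s + 1)*(s + 4)*(s - 2)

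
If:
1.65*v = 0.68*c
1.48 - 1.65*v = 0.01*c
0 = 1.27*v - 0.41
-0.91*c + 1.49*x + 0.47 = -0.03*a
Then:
No Solution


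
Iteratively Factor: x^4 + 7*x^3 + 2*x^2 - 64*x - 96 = (x + 4)*(x^3 + 3*x^2 - 10*x - 24) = (x + 4)^2*(x^2 - x - 6) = (x - 3)*(x + 4)^2*(x + 2)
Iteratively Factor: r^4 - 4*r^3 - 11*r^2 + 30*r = (r + 3)*(r^3 - 7*r^2 + 10*r) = r*(r + 3)*(r^2 - 7*r + 10) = r*(r - 5)*(r + 3)*(r - 2)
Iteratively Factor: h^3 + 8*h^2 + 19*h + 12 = (h + 4)*(h^2 + 4*h + 3) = (h + 3)*(h + 4)*(h + 1)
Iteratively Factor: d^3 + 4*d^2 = (d + 4)*(d^2) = d*(d + 4)*(d)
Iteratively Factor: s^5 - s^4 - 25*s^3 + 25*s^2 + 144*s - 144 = (s + 4)*(s^4 - 5*s^3 - 5*s^2 + 45*s - 36) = (s - 4)*(s + 4)*(s^3 - s^2 - 9*s + 9) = (s - 4)*(s - 3)*(s + 4)*(s^2 + 2*s - 3) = (s - 4)*(s - 3)*(s + 3)*(s + 4)*(s - 1)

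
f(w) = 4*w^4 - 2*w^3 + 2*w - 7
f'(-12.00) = -28510.00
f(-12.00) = 86369.00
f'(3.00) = 380.00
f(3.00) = 269.00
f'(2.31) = 167.21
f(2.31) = 86.86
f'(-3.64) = -849.15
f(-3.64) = 784.38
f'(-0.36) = 0.48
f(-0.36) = -7.56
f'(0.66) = 3.99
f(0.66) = -5.50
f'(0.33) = 1.92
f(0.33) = -6.36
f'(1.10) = 16.04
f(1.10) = -1.61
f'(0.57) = 3.01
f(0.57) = -5.81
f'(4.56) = 1394.34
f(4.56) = 1541.98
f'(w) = 16*w^3 - 6*w^2 + 2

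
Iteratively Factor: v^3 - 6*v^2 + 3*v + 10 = (v + 1)*(v^2 - 7*v + 10) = (v - 5)*(v + 1)*(v - 2)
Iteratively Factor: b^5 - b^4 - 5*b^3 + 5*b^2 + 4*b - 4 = (b - 2)*(b^4 + b^3 - 3*b^2 - b + 2) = (b - 2)*(b + 1)*(b^3 - 3*b + 2) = (b - 2)*(b + 1)*(b + 2)*(b^2 - 2*b + 1) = (b - 2)*(b - 1)*(b + 1)*(b + 2)*(b - 1)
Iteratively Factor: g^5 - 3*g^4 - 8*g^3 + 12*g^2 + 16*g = (g + 2)*(g^4 - 5*g^3 + 2*g^2 + 8*g) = (g + 1)*(g + 2)*(g^3 - 6*g^2 + 8*g) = (g - 2)*(g + 1)*(g + 2)*(g^2 - 4*g) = (g - 4)*(g - 2)*(g + 1)*(g + 2)*(g)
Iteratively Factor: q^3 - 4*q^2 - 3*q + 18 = (q + 2)*(q^2 - 6*q + 9) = (q - 3)*(q + 2)*(q - 3)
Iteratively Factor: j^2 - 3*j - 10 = (j - 5)*(j + 2)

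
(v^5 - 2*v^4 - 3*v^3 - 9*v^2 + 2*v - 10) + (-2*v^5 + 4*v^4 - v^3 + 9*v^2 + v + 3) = -v^5 + 2*v^4 - 4*v^3 + 3*v - 7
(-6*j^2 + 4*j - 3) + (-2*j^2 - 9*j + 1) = -8*j^2 - 5*j - 2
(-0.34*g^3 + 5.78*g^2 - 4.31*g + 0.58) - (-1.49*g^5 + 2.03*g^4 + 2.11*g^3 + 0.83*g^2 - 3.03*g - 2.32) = 1.49*g^5 - 2.03*g^4 - 2.45*g^3 + 4.95*g^2 - 1.28*g + 2.9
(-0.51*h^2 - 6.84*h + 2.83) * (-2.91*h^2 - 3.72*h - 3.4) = 1.4841*h^4 + 21.8016*h^3 + 18.9435*h^2 + 12.7284*h - 9.622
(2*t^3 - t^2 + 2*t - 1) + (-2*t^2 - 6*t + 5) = 2*t^3 - 3*t^2 - 4*t + 4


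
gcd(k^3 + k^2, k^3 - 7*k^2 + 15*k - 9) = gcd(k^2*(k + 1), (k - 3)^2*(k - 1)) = 1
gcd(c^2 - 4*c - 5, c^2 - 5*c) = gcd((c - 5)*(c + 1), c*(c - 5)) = c - 5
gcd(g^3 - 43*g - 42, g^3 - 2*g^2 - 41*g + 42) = g^2 - g - 42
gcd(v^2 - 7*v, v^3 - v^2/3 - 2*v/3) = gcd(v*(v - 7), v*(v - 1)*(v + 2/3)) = v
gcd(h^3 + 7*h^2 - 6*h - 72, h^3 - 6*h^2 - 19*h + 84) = h^2 + h - 12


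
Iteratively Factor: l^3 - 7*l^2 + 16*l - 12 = (l - 3)*(l^2 - 4*l + 4) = (l - 3)*(l - 2)*(l - 2)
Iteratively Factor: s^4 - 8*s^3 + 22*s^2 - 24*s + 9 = (s - 3)*(s^3 - 5*s^2 + 7*s - 3) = (s - 3)*(s - 1)*(s^2 - 4*s + 3) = (s - 3)^2*(s - 1)*(s - 1)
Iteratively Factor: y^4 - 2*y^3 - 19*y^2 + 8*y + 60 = (y + 3)*(y^3 - 5*y^2 - 4*y + 20) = (y - 5)*(y + 3)*(y^2 - 4) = (y - 5)*(y + 2)*(y + 3)*(y - 2)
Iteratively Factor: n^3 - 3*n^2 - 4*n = (n)*(n^2 - 3*n - 4) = n*(n - 4)*(n + 1)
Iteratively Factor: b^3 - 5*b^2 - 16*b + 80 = (b - 5)*(b^2 - 16) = (b - 5)*(b - 4)*(b + 4)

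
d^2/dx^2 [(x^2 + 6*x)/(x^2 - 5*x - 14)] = 2*(11*x^3 + 42*x^2 + 252*x - 224)/(x^6 - 15*x^5 + 33*x^4 + 295*x^3 - 462*x^2 - 2940*x - 2744)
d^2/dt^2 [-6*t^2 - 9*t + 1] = -12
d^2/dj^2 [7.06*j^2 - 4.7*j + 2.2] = 14.1200000000000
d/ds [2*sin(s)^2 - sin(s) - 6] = (4*sin(s) - 1)*cos(s)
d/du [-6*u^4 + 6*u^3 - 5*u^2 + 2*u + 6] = -24*u^3 + 18*u^2 - 10*u + 2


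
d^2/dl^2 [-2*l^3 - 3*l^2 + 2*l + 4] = -12*l - 6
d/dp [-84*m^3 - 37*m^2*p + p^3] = -37*m^2 + 3*p^2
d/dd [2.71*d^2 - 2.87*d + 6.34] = 5.42*d - 2.87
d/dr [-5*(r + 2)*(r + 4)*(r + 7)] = -15*r^2 - 130*r - 250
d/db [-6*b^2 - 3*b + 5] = -12*b - 3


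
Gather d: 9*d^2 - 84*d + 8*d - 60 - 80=9*d^2 - 76*d - 140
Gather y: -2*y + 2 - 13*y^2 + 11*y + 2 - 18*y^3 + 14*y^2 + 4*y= -18*y^3 + y^2 + 13*y + 4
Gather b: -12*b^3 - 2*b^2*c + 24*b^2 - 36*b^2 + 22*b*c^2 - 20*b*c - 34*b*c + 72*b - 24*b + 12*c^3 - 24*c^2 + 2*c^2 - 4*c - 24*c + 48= -12*b^3 + b^2*(-2*c - 12) + b*(22*c^2 - 54*c + 48) + 12*c^3 - 22*c^2 - 28*c + 48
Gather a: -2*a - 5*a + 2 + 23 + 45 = 70 - 7*a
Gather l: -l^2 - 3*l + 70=-l^2 - 3*l + 70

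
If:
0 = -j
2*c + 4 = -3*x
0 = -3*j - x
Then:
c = -2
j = 0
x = 0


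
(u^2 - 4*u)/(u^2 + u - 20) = u/(u + 5)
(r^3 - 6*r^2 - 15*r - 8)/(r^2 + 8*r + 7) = (r^2 - 7*r - 8)/(r + 7)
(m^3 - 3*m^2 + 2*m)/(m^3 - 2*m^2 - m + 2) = m/(m + 1)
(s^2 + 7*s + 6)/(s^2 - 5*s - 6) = (s + 6)/(s - 6)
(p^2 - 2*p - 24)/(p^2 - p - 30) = (p + 4)/(p + 5)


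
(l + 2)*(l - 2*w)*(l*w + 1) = l^3*w - 2*l^2*w^2 + 2*l^2*w + l^2 - 4*l*w^2 - 2*l*w + 2*l - 4*w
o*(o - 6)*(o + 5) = o^3 - o^2 - 30*o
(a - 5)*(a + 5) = a^2 - 25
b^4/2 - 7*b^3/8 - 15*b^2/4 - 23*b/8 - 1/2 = (b/2 + 1/2)*(b - 4)*(b + 1/4)*(b + 1)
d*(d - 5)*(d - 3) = d^3 - 8*d^2 + 15*d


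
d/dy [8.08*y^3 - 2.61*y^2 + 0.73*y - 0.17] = 24.24*y^2 - 5.22*y + 0.73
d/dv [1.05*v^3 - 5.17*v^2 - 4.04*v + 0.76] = 3.15*v^2 - 10.34*v - 4.04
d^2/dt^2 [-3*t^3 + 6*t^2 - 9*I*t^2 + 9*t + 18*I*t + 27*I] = -18*t + 12 - 18*I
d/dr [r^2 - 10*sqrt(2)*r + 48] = 2*r - 10*sqrt(2)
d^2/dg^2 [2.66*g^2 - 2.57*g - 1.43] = 5.32000000000000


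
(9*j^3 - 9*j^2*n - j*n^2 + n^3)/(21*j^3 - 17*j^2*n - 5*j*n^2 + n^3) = (3*j - n)/(7*j - n)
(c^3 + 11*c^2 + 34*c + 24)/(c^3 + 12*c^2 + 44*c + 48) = (c + 1)/(c + 2)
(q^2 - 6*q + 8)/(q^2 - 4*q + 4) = (q - 4)/(q - 2)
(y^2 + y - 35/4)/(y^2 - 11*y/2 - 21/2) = (-4*y^2 - 4*y + 35)/(2*(-2*y^2 + 11*y + 21))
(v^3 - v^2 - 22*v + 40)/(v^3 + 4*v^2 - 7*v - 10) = (v - 4)/(v + 1)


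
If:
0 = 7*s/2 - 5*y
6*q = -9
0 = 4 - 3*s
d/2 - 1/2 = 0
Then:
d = 1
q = -3/2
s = 4/3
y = 14/15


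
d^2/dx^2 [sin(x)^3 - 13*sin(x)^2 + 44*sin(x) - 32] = -9*sin(x)^3 + 52*sin(x)^2 - 38*sin(x) - 26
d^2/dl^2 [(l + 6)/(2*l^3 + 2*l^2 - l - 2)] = 2*((l + 6)*(6*l^2 + 4*l - 1)^2 + (-6*l^2 - 4*l - 2*(l + 6)*(3*l + 1) + 1)*(2*l^3 + 2*l^2 - l - 2))/(2*l^3 + 2*l^2 - l - 2)^3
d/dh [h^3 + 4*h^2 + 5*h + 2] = 3*h^2 + 8*h + 5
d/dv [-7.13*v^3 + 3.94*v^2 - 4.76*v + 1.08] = -21.39*v^2 + 7.88*v - 4.76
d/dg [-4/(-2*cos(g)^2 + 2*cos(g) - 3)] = 8*(-sin(g) + sin(2*g))/(2*cos(g) - cos(2*g) - 4)^2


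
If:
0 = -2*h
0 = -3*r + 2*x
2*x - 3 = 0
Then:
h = 0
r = 1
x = 3/2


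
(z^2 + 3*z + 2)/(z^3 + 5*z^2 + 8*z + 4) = 1/(z + 2)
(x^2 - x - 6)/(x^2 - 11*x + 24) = (x + 2)/(x - 8)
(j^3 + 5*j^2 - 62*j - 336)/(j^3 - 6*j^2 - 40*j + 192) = (j + 7)/(j - 4)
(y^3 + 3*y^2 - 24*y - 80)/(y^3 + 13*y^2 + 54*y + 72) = (y^2 - y - 20)/(y^2 + 9*y + 18)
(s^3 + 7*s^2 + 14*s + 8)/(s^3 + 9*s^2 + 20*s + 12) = (s + 4)/(s + 6)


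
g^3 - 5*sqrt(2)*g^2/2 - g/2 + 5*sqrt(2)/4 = (g - 5*sqrt(2)/2)*(g - sqrt(2)/2)*(g + sqrt(2)/2)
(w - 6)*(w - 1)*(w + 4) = w^3 - 3*w^2 - 22*w + 24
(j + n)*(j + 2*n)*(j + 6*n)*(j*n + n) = j^4*n + 9*j^3*n^2 + j^3*n + 20*j^2*n^3 + 9*j^2*n^2 + 12*j*n^4 + 20*j*n^3 + 12*n^4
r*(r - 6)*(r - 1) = r^3 - 7*r^2 + 6*r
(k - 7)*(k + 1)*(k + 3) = k^3 - 3*k^2 - 25*k - 21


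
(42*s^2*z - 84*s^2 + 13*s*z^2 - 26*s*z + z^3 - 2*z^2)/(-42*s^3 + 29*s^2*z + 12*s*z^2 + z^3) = (z - 2)/(-s + z)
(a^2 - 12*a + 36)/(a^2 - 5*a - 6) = (a - 6)/(a + 1)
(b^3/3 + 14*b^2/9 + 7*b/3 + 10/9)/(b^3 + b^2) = (3*b^2 + 11*b + 10)/(9*b^2)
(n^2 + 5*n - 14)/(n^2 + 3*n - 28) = (n - 2)/(n - 4)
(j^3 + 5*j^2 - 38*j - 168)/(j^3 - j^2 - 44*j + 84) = (j + 4)/(j - 2)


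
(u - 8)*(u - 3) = u^2 - 11*u + 24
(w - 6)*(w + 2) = w^2 - 4*w - 12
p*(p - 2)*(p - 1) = p^3 - 3*p^2 + 2*p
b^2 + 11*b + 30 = (b + 5)*(b + 6)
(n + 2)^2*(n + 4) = n^3 + 8*n^2 + 20*n + 16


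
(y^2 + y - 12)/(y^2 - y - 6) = (y + 4)/(y + 2)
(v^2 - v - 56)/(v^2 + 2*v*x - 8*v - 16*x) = (v + 7)/(v + 2*x)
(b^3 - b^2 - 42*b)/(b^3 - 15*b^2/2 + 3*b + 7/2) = 2*b*(b + 6)/(2*b^2 - b - 1)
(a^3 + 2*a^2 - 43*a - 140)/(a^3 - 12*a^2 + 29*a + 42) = (a^2 + 9*a + 20)/(a^2 - 5*a - 6)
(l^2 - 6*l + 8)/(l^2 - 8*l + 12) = (l - 4)/(l - 6)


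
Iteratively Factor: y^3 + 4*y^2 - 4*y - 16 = (y + 4)*(y^2 - 4) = (y + 2)*(y + 4)*(y - 2)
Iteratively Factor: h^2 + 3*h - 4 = (h + 4)*(h - 1)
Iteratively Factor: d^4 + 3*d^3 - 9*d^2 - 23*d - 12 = (d + 1)*(d^3 + 2*d^2 - 11*d - 12) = (d + 1)*(d + 4)*(d^2 - 2*d - 3) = (d - 3)*(d + 1)*(d + 4)*(d + 1)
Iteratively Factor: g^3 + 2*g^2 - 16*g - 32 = (g + 4)*(g^2 - 2*g - 8) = (g + 2)*(g + 4)*(g - 4)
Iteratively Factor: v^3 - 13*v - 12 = (v + 3)*(v^2 - 3*v - 4) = (v - 4)*(v + 3)*(v + 1)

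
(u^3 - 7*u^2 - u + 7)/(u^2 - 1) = u - 7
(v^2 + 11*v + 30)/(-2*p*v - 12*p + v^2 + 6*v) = (-v - 5)/(2*p - v)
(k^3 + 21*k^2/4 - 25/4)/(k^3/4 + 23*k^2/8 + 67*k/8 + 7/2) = 2*(4*k^3 + 21*k^2 - 25)/(2*k^3 + 23*k^2 + 67*k + 28)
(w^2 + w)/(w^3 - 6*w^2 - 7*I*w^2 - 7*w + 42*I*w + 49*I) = w/(w^2 - 7*w*(1 + I) + 49*I)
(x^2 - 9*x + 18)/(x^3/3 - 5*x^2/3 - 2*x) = 3*(x - 3)/(x*(x + 1))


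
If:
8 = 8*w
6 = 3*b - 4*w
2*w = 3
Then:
No Solution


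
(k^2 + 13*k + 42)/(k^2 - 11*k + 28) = (k^2 + 13*k + 42)/(k^2 - 11*k + 28)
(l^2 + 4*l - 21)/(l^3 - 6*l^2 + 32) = (l^2 + 4*l - 21)/(l^3 - 6*l^2 + 32)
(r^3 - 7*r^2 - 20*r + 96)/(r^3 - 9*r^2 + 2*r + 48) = (r + 4)/(r + 2)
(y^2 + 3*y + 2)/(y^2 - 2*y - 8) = (y + 1)/(y - 4)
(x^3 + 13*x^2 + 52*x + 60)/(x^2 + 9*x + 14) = (x^2 + 11*x + 30)/(x + 7)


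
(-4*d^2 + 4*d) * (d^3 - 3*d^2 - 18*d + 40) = -4*d^5 + 16*d^4 + 60*d^3 - 232*d^2 + 160*d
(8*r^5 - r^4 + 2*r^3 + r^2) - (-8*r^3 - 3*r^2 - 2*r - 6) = 8*r^5 - r^4 + 10*r^3 + 4*r^2 + 2*r + 6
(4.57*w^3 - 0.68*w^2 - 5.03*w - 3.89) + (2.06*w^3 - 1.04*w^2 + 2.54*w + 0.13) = 6.63*w^3 - 1.72*w^2 - 2.49*w - 3.76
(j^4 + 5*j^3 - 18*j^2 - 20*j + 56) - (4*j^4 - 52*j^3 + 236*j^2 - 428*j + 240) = -3*j^4 + 57*j^3 - 254*j^2 + 408*j - 184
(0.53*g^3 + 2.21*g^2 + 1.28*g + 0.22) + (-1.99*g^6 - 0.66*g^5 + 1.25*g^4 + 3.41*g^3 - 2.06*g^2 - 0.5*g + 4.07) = -1.99*g^6 - 0.66*g^5 + 1.25*g^4 + 3.94*g^3 + 0.15*g^2 + 0.78*g + 4.29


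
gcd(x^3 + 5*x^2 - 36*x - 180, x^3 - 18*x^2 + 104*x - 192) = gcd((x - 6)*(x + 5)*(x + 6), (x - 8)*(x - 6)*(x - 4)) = x - 6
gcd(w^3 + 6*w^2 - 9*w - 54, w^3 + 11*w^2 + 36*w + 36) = w^2 + 9*w + 18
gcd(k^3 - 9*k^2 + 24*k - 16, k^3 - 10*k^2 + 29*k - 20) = k^2 - 5*k + 4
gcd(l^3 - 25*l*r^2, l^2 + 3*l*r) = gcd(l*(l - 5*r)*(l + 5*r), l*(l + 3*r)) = l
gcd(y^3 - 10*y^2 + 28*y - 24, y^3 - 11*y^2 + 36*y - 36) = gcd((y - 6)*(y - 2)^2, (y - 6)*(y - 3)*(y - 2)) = y^2 - 8*y + 12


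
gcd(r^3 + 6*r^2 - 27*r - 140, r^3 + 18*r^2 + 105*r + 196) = r^2 + 11*r + 28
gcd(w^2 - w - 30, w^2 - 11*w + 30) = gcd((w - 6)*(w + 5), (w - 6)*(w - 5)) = w - 6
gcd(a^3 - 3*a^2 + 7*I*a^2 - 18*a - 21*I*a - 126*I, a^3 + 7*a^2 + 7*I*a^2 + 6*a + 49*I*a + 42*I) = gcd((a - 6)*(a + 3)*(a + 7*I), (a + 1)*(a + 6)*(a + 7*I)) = a + 7*I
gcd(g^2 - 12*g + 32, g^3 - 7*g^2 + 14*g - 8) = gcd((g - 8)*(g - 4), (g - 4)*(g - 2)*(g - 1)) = g - 4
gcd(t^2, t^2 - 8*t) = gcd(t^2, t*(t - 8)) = t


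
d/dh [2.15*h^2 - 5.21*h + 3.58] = 4.3*h - 5.21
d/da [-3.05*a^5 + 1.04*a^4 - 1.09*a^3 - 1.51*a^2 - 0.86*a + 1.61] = -15.25*a^4 + 4.16*a^3 - 3.27*a^2 - 3.02*a - 0.86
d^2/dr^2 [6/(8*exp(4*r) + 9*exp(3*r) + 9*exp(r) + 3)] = 6*(2*(32*exp(3*r) + 27*exp(2*r) + 9)^2*exp(r) - (128*exp(3*r) + 81*exp(2*r) + 9)*(8*exp(4*r) + 9*exp(3*r) + 9*exp(r) + 3))*exp(r)/(8*exp(4*r) + 9*exp(3*r) + 9*exp(r) + 3)^3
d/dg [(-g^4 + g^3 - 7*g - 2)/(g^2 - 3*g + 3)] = (-2*g^5 + 10*g^4 - 18*g^3 + 16*g^2 + 4*g - 27)/(g^4 - 6*g^3 + 15*g^2 - 18*g + 9)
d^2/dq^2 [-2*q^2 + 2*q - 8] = -4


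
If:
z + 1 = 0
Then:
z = -1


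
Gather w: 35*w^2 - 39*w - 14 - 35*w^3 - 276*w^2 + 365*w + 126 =-35*w^3 - 241*w^2 + 326*w + 112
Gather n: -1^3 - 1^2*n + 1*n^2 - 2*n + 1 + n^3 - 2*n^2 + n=n^3 - n^2 - 2*n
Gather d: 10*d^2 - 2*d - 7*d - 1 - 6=10*d^2 - 9*d - 7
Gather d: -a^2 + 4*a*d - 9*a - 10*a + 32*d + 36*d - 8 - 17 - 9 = -a^2 - 19*a + d*(4*a + 68) - 34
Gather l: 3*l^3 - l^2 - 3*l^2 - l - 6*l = 3*l^3 - 4*l^2 - 7*l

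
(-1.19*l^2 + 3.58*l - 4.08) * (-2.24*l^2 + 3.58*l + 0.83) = 2.6656*l^4 - 12.2794*l^3 + 20.9679*l^2 - 11.635*l - 3.3864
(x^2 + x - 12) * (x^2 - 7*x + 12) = x^4 - 6*x^3 - 7*x^2 + 96*x - 144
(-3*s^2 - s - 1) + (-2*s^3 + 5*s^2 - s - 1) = -2*s^3 + 2*s^2 - 2*s - 2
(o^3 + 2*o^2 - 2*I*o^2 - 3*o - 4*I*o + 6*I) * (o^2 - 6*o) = o^5 - 4*o^4 - 2*I*o^4 - 15*o^3 + 8*I*o^3 + 18*o^2 + 30*I*o^2 - 36*I*o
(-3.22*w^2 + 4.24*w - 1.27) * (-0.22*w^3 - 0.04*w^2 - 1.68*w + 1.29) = 0.7084*w^5 - 0.804*w^4 + 5.5194*w^3 - 11.2262*w^2 + 7.6032*w - 1.6383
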